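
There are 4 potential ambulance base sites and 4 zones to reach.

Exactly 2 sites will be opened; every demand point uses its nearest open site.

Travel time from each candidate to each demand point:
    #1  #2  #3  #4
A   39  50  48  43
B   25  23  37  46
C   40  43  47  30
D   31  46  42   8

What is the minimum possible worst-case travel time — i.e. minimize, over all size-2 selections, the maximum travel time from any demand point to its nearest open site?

Open {B, C}.
  Farthest demand point is #3 at travel time 37 (to B); all others are ≤ 37.
With {B, D} the worst case is 37.
With {A, B} the worst case is 43.
No size-2 selection achieves below 37.

37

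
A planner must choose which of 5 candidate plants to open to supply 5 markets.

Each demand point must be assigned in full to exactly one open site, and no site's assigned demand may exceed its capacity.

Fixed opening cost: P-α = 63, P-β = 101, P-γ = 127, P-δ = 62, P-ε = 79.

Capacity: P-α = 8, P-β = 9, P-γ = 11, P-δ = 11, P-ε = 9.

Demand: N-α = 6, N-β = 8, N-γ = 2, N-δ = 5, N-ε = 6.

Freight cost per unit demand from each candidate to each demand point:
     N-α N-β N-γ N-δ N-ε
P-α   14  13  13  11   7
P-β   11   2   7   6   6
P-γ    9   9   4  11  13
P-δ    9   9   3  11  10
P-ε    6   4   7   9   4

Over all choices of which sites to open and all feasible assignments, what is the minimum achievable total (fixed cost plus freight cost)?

405

Open {P-β, P-δ, P-ε}; cheapest assignment that respects the capacities:
  P-β (cap 9, load 8): N-β — cost 8×2 = 16
  P-δ (cap 11, load 11): N-α, N-δ — cost 6×9 + 5×11 = 109
  P-ε (cap 9, load 8): N-γ, N-ε — cost 2×7 + 6×4 = 38
  Shipping 163, fixed 242 → total 405.
  Any other capacity-feasible assignment to {P-β, P-δ, P-ε} ships for at least 163.
Compare {P-α, P-δ, P-ε}: its best feasible assignment gives total 413.
Compare {P-α, P-β, P-δ}: its best feasible assignment gives total 419.
Every other set of open sites that can feasibly serve all demand totals ≥ 413 even under its best assignment. Minimum: 405.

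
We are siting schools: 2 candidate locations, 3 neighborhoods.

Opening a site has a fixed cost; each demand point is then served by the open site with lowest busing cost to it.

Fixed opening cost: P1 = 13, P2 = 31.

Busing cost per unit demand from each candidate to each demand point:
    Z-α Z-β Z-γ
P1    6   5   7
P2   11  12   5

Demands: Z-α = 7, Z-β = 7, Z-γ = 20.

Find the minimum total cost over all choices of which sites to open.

Open {P1, P2}: assign each demand point to its cheapest open site.
  Z-α→P1 7×6=42, Z-β→P1 7×5=35, Z-γ→P2 20×5=100
  busing cost 177, fixed 44 → total 221.
Compare {P1}: busing cost 217 + fixed 13 = 230.
Compare {P2}: busing cost 261 + fixed 31 = 292.

221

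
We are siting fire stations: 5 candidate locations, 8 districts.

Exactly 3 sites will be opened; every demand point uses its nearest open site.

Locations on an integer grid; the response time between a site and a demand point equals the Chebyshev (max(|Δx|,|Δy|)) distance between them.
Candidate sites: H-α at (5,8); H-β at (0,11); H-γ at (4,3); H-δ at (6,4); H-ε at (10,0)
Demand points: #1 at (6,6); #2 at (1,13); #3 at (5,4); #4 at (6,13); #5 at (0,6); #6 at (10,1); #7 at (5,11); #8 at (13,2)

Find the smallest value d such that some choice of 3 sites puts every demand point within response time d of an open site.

Open {H-α, H-β, H-ε}.
  Farthest demand point is #4 at response time 5 (to H-α); all others are ≤ 5.
With {H-α, H-γ, H-ε} the worst case is 5.
With {H-α, H-δ, H-ε} the worst case is 5.
No size-3 selection achieves below 5.

5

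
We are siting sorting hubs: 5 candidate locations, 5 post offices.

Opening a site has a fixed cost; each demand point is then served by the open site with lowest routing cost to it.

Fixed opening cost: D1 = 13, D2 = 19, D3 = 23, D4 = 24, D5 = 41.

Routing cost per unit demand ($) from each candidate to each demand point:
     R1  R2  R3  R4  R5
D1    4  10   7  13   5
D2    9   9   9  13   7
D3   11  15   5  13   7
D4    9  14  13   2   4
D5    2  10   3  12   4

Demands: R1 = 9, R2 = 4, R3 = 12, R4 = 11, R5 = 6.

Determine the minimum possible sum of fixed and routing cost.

Open {D4, D5}: assign each demand point to its cheapest open site.
  R1→D5 9×2=18, R2→D5 4×10=40, R3→D5 12×3=36, R4→D4 11×2=22, R5→D4 6×4=24
  routing cost 140, fixed 65 → total 205.
Compare {D1, D4, D5}: routing cost 140 + fixed 78 = 218.
Compare {D2, D4, D5}: routing cost 136 + fixed 84 = 220.
Compare {D3, D4, D5}: routing cost 140 + fixed 88 = 228.
All other subsets cost ≥ 218. Minimum total cost: 205.

205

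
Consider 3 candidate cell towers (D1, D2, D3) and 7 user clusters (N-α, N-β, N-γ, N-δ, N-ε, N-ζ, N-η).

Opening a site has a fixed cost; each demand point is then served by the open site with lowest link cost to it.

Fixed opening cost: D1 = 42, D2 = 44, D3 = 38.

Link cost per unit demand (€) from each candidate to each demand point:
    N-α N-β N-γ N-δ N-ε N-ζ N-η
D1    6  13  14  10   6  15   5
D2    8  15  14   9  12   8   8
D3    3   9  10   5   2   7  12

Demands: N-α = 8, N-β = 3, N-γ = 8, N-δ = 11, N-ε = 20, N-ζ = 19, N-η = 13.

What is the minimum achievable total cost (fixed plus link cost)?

504

Open {D1, D3}: assign each demand point to its cheapest open site.
  N-α→D3 8×3=24, N-β→D3 3×9=27, N-γ→D3 8×10=80, N-δ→D3 11×5=55, N-ε→D3 20×2=40, N-ζ→D3 19×7=133, N-η→D1 13×5=65
  link cost 424, fixed 80 → total 504.
Compare {D2, D3}: link cost 463 + fixed 82 = 545.
Compare {D1, D2, D3}: link cost 424 + fixed 124 = 548.
Compare {D3}: link cost 515 + fixed 38 = 553.
All other subsets cost ≥ 545. Minimum total cost: 504.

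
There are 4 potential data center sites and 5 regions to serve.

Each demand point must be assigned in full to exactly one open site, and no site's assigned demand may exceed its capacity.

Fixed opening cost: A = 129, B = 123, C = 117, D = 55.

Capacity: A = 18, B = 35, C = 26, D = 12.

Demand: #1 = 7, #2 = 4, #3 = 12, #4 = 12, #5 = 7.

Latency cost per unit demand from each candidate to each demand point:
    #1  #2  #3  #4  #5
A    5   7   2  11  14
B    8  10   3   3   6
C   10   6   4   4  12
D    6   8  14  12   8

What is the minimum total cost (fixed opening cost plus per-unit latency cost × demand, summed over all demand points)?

366

Open {B, D}; cheapest assignment that respects the capacities:
  B (cap 35, load 31): #3, #4, #5 — cost 12×3 + 12×3 + 7×6 = 114
  D (cap 12, load 11): #1, #2 — cost 7×6 + 4×8 = 74
  Shipping 188, fixed 178 → total 366.
  Any other capacity-feasible assignment to {B, D} ships for at least 188.
Compare {A, B}: its best feasible assignment gives total 429.
Compare {B, C}: its best feasible assignment gives total 446.
Every other set of open sites that can feasibly serve all demand totals ≥ 429 even under its best assignment. Minimum: 366.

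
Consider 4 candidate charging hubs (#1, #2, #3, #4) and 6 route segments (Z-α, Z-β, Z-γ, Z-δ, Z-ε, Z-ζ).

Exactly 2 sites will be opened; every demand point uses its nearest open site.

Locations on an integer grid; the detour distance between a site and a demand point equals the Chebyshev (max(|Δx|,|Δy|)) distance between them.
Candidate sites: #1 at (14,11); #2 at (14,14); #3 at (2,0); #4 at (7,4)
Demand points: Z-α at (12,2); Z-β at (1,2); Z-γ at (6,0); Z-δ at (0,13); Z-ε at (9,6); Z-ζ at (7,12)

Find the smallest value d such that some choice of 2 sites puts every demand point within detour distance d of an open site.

Open {#1, #4}.
  Farthest demand point is Z-δ at detour distance 9 (to #4); all others are ≤ 9.
With {#2, #4} the worst case is 9.
With {#3, #4} the worst case is 9.
No size-2 selection achieves below 9.

9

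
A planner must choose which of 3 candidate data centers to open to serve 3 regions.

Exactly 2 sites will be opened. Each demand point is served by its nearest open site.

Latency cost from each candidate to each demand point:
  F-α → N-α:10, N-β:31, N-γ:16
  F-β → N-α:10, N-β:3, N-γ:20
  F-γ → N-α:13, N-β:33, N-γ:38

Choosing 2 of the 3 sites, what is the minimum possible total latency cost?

Open {F-α, F-β}.
  N-α→F-α 10, N-β→F-β 3, N-γ→F-α 16  ⇒ total 29.
Compare {F-β, F-γ}: total 33.
Compare {F-α, F-γ}: total 57.

29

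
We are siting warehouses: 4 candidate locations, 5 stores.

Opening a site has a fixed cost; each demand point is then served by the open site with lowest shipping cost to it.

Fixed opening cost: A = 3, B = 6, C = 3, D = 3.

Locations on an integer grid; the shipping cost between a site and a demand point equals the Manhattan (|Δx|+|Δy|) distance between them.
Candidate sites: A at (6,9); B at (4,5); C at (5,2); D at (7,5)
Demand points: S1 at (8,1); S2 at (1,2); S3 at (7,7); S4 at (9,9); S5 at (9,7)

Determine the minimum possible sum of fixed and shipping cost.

25

Open {A, C}: assign each demand point to its cheapest open site.
  S1→C 4, S2→C 4, S3→A 3, S4→A 3, S5→A 5
  shipping cost 19, fixed 6 → total 25.
Compare {C, D}: shipping cost 20 + fixed 6 = 26.
Compare {A, C, D}: shipping cost 17 + fixed 9 = 26.
Compare {D}: shipping cost 26 + fixed 3 = 29.
All other subsets cost ≥ 26. Minimum total cost: 25.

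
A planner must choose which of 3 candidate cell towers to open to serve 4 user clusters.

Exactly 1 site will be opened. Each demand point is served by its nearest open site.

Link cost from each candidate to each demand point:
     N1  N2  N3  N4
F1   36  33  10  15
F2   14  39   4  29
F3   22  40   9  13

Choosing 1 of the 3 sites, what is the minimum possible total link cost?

84

Open {F3}.
  N1→F3 22, N2→F3 40, N3→F3 9, N4→F3 13  ⇒ total 84.
Compare {F2}: total 86.
Compare {F1}: total 94.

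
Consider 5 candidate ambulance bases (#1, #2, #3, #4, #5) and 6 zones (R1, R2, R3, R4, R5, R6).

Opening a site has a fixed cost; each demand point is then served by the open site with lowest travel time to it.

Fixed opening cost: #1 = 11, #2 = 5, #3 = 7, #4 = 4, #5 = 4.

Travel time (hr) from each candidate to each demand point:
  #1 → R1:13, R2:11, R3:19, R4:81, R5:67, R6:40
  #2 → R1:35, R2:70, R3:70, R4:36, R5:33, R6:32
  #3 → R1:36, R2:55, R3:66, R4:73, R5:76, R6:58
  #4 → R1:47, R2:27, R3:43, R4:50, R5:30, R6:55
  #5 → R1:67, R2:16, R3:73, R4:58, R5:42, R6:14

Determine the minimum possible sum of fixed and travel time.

146

Open {#1, #2, #5}: assign each demand point to its cheapest open site.
  R1→#1 13, R2→#1 11, R3→#1 19, R4→#2 36, R5→#2 33, R6→#5 14
  travel time 126, fixed 20 → total 146.
Compare {#1, #2, #4, #5}: travel time 123 + fixed 24 = 147.
Compare {#1, #2, #3, #5}: travel time 126 + fixed 27 = 153.
Compare {#1, #2, #3, #4, #5}: travel time 123 + fixed 31 = 154.
All other subsets cost ≥ 147. Minimum total cost: 146.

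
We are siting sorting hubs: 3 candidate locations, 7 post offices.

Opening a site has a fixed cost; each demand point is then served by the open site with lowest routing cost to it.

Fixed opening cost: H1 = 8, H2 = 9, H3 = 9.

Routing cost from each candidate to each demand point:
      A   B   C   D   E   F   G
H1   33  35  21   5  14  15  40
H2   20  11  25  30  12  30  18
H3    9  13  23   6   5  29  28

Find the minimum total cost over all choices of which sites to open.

110

Open {H1, H2, H3}: assign each demand point to its cheapest open site.
  A→H3 9, B→H2 11, C→H1 21, D→H1 5, E→H3 5, F→H1 15, G→H2 18
  routing cost 84, fixed 26 → total 110.
Compare {H1, H3}: routing cost 96 + fixed 17 = 113.
Compare {H1, H2}: routing cost 102 + fixed 17 = 119.
Compare {H2, H3}: routing cost 101 + fixed 18 = 119.
All other subsets cost ≥ 113. Minimum total cost: 110.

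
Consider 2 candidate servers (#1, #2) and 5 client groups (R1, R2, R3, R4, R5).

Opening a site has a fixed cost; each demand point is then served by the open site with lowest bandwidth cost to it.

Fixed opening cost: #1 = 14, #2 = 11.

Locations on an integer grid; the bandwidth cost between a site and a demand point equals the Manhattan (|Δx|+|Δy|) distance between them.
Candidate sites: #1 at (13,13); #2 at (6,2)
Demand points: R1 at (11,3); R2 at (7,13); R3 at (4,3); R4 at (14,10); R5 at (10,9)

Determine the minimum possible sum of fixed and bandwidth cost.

51

Open {#1, #2}: assign each demand point to its cheapest open site.
  R1→#2 6, R2→#1 6, R3→#2 3, R4→#1 4, R5→#1 7
  bandwidth cost 26, fixed 25 → total 51.
Compare {#2}: bandwidth cost 48 + fixed 11 = 59.
Compare {#1}: bandwidth cost 48 + fixed 14 = 62.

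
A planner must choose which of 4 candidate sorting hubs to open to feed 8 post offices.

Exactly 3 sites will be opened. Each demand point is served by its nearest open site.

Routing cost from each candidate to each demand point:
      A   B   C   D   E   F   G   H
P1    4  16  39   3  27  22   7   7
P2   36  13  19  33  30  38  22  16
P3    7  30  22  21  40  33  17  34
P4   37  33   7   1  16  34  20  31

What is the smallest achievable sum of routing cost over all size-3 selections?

Open {P1, P2, P4}.
  A→P1 4, B→P2 13, C→P4 7, D→P4 1, E→P4 16, F→P1 22, G→P1 7, H→P1 7  ⇒ total 77.
Compare {P1, P3, P4}: total 80.
Compare {P1, P2, P3}: total 102.
No size-3 selection does better; minimum is 77.

77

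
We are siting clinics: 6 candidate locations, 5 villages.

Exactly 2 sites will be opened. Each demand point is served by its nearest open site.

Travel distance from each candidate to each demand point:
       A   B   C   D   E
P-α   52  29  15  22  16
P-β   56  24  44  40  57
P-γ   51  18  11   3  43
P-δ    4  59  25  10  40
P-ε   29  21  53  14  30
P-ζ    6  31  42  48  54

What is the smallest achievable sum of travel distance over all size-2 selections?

Open {P-α, P-δ}.
  A→P-δ 4, B→P-α 29, C→P-α 15, D→P-δ 10, E→P-α 16  ⇒ total 74.
Compare {P-γ, P-δ}: total 76.
Compare {P-γ, P-ζ}: total 81.
No size-2 selection does better; minimum is 74.

74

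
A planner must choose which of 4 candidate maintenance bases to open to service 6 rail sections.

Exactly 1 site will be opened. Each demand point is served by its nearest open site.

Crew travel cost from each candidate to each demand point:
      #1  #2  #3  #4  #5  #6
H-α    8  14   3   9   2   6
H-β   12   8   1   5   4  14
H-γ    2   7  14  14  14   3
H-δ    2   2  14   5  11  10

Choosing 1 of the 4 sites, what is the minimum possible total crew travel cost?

Open {H-α}.
  #1→H-α 8, #2→H-α 14, #3→H-α 3, #4→H-α 9, #5→H-α 2, #6→H-α 6  ⇒ total 42.
Compare {H-β}: total 44.
Compare {H-δ}: total 44.
No size-1 selection does better; minimum is 42.

42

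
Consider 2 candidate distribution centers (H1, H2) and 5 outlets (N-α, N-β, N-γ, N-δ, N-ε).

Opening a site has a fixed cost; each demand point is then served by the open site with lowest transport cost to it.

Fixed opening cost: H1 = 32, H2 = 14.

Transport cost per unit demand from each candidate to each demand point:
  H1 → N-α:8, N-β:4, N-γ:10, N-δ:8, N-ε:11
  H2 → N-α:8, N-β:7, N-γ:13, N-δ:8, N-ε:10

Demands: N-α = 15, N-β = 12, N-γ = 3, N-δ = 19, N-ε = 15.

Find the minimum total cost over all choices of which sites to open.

546

Open {H1, H2}: assign each demand point to its cheapest open site.
  N-α→H1 15×8=120, N-β→H1 12×4=48, N-γ→H1 3×10=30, N-δ→H1 19×8=152, N-ε→H2 15×10=150
  transport cost 500, fixed 46 → total 546.
Compare {H1}: transport cost 515 + fixed 32 = 547.
Compare {H2}: transport cost 545 + fixed 14 = 559.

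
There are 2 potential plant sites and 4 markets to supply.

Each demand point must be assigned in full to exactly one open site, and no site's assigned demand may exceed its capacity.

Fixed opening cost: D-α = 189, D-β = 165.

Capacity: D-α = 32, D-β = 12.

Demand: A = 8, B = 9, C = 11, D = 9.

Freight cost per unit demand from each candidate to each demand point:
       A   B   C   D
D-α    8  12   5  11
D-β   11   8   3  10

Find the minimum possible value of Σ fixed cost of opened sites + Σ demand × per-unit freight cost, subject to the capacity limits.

Open {D-α, D-β}; cheapest assignment that respects the capacities:
  D-α (cap 32, load 28): A, C, D — cost 8×8 + 11×5 + 9×11 = 218
  D-β (cap 12, load 9): B — cost 9×8 = 72
  Shipping 290, fixed 354 → total 644.
  Any other capacity-feasible assignment to {D-α, D-β} ships for at least 290.
Total demand is 37 and no other set of sites has combined capacity ≥ 37, so {D-α, D-β} is the only feasible choice of open sites. Minimum: 644.

644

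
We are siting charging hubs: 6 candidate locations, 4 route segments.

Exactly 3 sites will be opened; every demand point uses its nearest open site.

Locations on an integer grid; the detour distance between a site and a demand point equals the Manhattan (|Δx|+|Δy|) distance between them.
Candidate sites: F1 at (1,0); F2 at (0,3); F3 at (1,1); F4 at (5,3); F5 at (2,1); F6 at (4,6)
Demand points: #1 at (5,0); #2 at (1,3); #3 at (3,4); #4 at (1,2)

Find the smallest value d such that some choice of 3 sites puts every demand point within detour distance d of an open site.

Open {F1, F2, F4}.
  Farthest demand point is #1 at detour distance 3 (to F4); all others are ≤ 3.
With {F1, F3, F4} the worst case is 3.
With {F1, F4, F5} the worst case is 3.
No size-3 selection achieves below 3.

3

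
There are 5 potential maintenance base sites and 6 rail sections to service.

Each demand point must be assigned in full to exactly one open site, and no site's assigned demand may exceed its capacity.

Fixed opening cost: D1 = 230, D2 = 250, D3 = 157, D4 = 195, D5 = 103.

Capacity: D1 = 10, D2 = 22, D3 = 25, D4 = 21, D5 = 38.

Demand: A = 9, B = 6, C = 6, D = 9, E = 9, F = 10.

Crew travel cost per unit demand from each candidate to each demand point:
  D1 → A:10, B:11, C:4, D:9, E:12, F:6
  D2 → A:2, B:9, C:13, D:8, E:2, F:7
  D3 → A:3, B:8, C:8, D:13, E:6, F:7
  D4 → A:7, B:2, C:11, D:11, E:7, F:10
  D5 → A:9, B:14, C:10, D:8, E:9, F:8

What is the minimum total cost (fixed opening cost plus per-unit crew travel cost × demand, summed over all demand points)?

Open {D3, D5}; cheapest assignment that respects the capacities:
  D3 (cap 25, load 24): A, B, E — cost 9×3 + 6×8 + 9×6 = 129
  D5 (cap 38, load 25): C, D, F — cost 6×10 + 9×8 + 10×8 = 212
  Shipping 341, fixed 260 → total 601.
  Any other capacity-feasible assignment to {D3, D5} ships for at least 341.
Compare {D4, D5}: its best feasible assignment gives total 666.
Compare {D2, D5}: its best feasible assignment gives total 685.
Every other set of open sites that can feasibly serve all demand totals ≥ 666 even under its best assignment. Minimum: 601.

601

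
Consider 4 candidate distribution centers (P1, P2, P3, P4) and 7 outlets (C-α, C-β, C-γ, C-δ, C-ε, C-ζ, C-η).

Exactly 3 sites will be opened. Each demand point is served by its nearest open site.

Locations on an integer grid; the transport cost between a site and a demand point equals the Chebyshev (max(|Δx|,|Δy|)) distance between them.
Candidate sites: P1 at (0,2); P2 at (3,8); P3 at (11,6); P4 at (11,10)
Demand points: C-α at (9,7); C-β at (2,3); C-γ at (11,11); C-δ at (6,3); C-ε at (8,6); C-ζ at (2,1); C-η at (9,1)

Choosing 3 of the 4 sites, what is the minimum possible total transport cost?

20

Open {P1, P3, P4}.
  C-α→P3 2, C-β→P1 2, C-γ→P4 1, C-δ→P3 5, C-ε→P3 3, C-ζ→P1 2, C-η→P3 5  ⇒ total 20.
Compare {P1, P2, P3}: total 24.
Compare {P1, P2, P4}: total 24.
No size-3 selection does better; minimum is 20.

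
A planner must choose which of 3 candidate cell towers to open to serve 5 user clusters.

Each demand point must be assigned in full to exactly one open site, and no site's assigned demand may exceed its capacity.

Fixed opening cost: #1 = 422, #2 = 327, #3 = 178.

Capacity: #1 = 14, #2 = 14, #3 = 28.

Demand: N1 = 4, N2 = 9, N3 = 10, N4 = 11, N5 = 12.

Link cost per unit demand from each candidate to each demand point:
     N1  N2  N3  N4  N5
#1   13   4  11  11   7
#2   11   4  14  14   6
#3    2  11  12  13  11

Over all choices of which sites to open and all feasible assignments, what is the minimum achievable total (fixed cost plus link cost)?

1306

Open {#1, #2, #3}; cheapest assignment that respects the capacities:
  #1 (cap 14, load 9): N2 — cost 9×4 = 36
  #2 (cap 14, load 12): N5 — cost 12×6 = 72
  #3 (cap 28, load 25): N1, N3, N4 — cost 4×2 + 10×12 + 11×13 = 271
  Shipping 379, fixed 927 → total 1306.
  Any other capacity-feasible assignment to {#1, #2, #3} ships for at least 379.
Total demand is 46 and no other set of sites has combined capacity ≥ 46, so {#1, #2, #3} is the only feasible choice of open sites. Minimum: 1306.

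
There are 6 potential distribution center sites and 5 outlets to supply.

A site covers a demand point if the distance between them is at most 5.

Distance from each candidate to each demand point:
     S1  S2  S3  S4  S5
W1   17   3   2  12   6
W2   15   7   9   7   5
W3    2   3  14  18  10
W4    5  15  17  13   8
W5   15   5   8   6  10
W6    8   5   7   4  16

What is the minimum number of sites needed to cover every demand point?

4

Coverage sets (demand points within 5 of each site):
  W1: {S2, S3}
  W2: {S5}
  W3: {S1, S2}
  W4: {S1}
  W5: {S2}
  W6: {S2, S4}
No 3 sites suffice: every size-3 union leaves at least one demand point uncovered.
But {W1, W2, W3, W6} covers everything, so the minimum is 4.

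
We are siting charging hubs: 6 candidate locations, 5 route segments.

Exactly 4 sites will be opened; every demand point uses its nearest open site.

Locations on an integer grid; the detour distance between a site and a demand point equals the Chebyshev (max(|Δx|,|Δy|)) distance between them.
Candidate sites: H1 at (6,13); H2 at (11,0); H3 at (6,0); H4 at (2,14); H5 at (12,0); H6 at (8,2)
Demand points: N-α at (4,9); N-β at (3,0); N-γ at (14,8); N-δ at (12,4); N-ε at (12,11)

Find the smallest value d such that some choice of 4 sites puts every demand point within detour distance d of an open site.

Open {H1, H2, H3, H6}.
  Farthest demand point is N-γ at detour distance 6 (to H6); all others are ≤ 6.
With {H1, H2, H4, H6} the worst case is 6.
With {H1, H2, H5, H6} the worst case is 6.
No size-4 selection achieves below 6.

6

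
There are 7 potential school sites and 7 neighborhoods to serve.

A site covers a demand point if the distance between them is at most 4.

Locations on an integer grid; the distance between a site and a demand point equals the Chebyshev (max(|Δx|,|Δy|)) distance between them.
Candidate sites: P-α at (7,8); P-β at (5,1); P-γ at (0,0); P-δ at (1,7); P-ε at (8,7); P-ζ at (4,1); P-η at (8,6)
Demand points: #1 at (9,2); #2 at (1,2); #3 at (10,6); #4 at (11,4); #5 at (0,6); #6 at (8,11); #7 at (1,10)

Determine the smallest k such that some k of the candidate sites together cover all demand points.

3

Coverage sets (demand points within 4 of each site):
  P-α: {#3, #4, #6}
  P-β: {#1, #2}
  P-γ: {#2}
  P-δ: {#5, #7}
  P-ε: {#3, #4, #6}
  P-ζ: {#2}
  P-η: {#1, #3, #4}
No 2 sites suffice: every size-2 union leaves at least one demand point uncovered.
But {P-α, P-β, P-δ} covers everything, so the minimum is 3.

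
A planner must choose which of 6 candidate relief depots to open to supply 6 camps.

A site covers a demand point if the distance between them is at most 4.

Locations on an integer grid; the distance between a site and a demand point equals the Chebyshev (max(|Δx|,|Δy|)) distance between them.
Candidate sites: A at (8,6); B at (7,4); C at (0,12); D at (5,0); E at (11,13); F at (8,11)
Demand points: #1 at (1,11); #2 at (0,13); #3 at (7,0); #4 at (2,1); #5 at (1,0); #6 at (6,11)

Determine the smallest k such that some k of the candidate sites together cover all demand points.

3

Coverage sets (demand points within 4 of each site):
  A: {}
  B: {#3}
  C: {#1, #2}
  D: {#3, #4, #5}
  E: {}
  F: {#6}
No 2 sites suffice: every size-2 union leaves at least one demand point uncovered.
But {C, D, F} covers everything, so the minimum is 3.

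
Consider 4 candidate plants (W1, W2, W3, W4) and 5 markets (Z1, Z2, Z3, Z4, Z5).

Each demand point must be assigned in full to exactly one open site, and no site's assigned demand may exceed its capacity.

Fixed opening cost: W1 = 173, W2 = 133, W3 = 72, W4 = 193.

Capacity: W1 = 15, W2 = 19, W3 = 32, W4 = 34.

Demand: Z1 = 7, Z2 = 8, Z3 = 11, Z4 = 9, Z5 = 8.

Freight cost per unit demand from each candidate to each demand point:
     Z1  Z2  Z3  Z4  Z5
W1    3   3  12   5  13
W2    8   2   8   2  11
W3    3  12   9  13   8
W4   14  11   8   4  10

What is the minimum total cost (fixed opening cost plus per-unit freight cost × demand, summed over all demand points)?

423

Open {W2, W3}; cheapest assignment that respects the capacities:
  W2 (cap 19, load 17): Z2, Z4 — cost 8×2 + 9×2 = 34
  W3 (cap 32, load 26): Z1, Z3, Z5 — cost 7×3 + 11×9 + 8×8 = 184
  Shipping 218, fixed 205 → total 423.
  Any other capacity-feasible assignment to {W2, W3} ships for at least 218.
Compare {W3, W4}: its best feasible assignment gives total 562.
Compare {W1, W3}: its best feasible assignment gives total 570.
Every other set of open sites that can feasibly serve all demand totals ≥ 562 even under its best assignment. Minimum: 423.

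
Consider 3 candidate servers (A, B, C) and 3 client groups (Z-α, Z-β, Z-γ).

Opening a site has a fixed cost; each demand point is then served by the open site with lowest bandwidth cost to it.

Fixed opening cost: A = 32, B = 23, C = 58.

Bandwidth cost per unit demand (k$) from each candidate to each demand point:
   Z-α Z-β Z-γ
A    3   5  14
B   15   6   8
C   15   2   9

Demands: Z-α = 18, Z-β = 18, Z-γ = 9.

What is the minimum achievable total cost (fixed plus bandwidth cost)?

261

Open {A, C}: assign each demand point to its cheapest open site.
  Z-α→A 18×3=54, Z-β→C 18×2=36, Z-γ→C 9×9=81
  bandwidth cost 171, fixed 90 → total 261.
Compare {A, B}: bandwidth cost 216 + fixed 55 = 271.
Compare {A, B, C}: bandwidth cost 162 + fixed 113 = 275.
Compare {A}: bandwidth cost 270 + fixed 32 = 302.
All other subsets cost ≥ 271. Minimum total cost: 261.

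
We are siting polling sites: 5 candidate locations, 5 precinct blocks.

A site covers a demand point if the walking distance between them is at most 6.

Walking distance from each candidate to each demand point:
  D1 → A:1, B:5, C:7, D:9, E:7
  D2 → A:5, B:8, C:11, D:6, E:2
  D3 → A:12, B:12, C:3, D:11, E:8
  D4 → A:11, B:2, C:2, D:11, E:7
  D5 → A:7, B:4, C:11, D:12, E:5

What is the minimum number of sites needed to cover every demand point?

2

Coverage sets (demand points within 6 of each site):
  D1: {A, B}
  D2: {A, D, E}
  D3: {C}
  D4: {B, C}
  D5: {B, E}
No single site covers all 5 demand points.
But {D2, D4} covers everything, so the minimum is 2.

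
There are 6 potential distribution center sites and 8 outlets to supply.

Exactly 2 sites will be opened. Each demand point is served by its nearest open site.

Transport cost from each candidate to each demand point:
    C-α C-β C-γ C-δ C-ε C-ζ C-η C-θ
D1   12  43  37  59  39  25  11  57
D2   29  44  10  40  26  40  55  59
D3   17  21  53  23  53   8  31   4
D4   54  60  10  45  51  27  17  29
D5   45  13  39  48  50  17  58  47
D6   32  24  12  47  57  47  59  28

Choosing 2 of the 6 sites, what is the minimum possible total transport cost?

Open {D2, D3}.
  C-α→D3 17, C-β→D3 21, C-γ→D2 10, C-δ→D3 23, C-ε→D2 26, C-ζ→D3 8, C-η→D3 31, C-θ→D3 4  ⇒ total 140.
Compare {D3, D4}: total 151.
Compare {D1, D3}: total 155.
No size-2 selection does better; minimum is 140.

140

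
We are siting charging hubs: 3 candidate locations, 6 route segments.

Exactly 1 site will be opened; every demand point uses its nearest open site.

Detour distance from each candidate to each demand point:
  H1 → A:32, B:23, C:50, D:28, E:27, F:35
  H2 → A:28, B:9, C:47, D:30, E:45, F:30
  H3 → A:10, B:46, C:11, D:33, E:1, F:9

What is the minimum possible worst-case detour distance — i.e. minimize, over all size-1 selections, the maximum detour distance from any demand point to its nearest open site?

46

Open {H3}.
  Farthest demand point is B at detour distance 46 (to H3); all others are ≤ 46.
With {H2} the worst case is 47.
With {H1} the worst case is 50.
No size-1 selection achieves below 46.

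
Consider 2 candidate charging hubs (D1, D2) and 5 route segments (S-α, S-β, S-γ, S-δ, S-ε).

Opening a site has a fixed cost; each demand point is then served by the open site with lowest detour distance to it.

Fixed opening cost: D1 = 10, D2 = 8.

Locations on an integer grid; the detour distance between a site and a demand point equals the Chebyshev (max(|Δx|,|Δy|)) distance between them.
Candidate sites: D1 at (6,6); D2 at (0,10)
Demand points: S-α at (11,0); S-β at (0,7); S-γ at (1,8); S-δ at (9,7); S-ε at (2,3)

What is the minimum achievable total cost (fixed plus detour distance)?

Open {D1}: assign each demand point to its cheapest open site.
  S-α→D1 6, S-β→D1 6, S-γ→D1 5, S-δ→D1 3, S-ε→D1 4
  detour distance 24, fixed 10 → total 34.
Compare {D1, D2}: detour distance 18 + fixed 18 = 36.
Compare {D2}: detour distance 32 + fixed 8 = 40.

34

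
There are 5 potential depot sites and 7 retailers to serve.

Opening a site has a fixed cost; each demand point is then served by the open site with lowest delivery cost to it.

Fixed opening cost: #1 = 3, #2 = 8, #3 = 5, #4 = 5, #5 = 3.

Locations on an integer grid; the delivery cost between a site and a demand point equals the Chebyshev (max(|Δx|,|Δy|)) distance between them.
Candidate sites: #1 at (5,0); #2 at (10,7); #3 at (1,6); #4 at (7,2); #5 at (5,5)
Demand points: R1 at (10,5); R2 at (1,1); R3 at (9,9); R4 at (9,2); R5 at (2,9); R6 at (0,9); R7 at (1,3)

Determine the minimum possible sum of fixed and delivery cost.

33

Open {#5}: assign each demand point to its cheapest open site.
  R1→#5 5, R2→#5 4, R3→#5 4, R4→#5 4, R5→#5 4, R6→#5 5, R7→#5 4
  delivery cost 30, fixed 3 → total 33.
Compare {#3, #5}: delivery cost 26 + fixed 8 = 34.
Compare {#4, #5}: delivery cost 26 + fixed 8 = 34.
Compare {#3, #4, #5}: delivery cost 22 + fixed 13 = 35.
All other subsets cost ≥ 34. Minimum total cost: 33.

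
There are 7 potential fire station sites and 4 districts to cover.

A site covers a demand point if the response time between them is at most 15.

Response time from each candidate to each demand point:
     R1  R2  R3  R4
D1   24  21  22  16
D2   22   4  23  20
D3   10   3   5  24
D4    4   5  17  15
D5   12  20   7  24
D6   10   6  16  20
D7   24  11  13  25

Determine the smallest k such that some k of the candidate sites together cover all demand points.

2

Coverage sets (demand points within 15 of each site):
  D1: {}
  D2: {R2}
  D3: {R1, R2, R3}
  D4: {R1, R2, R4}
  D5: {R1, R3}
  D6: {R1, R2}
  D7: {R2, R3}
No single site covers all 4 demand points.
But {D3, D4} covers everything, so the minimum is 2.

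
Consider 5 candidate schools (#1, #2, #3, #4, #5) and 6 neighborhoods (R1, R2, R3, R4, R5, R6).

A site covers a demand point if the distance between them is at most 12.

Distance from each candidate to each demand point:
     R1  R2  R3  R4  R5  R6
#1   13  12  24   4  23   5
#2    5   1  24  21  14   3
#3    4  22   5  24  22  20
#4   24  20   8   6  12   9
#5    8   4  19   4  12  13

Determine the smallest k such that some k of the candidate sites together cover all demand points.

Coverage sets (demand points within 12 of each site):
  #1: {R2, R4, R6}
  #2: {R1, R2, R6}
  #3: {R1, R3}
  #4: {R3, R4, R5, R6}
  #5: {R1, R2, R4, R5}
No single site covers all 6 demand points.
But {#2, #4} covers everything, so the minimum is 2.

2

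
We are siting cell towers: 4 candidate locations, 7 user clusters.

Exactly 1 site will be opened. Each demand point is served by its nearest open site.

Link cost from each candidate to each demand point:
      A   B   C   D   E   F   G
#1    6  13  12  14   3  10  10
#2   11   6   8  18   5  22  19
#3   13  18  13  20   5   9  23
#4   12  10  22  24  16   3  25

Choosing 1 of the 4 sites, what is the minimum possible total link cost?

Open {#1}.
  A→#1 6, B→#1 13, C→#1 12, D→#1 14, E→#1 3, F→#1 10, G→#1 10  ⇒ total 68.
Compare {#2}: total 89.
Compare {#3}: total 101.
No size-1 selection does better; minimum is 68.

68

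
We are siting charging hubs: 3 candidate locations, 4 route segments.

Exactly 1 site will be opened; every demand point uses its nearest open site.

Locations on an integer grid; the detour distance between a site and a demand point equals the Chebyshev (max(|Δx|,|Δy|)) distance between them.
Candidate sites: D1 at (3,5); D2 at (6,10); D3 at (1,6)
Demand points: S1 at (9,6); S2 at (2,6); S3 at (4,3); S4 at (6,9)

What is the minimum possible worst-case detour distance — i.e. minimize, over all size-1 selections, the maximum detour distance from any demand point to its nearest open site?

Open {D1}.
  Farthest demand point is S1 at detour distance 6 (to D1); all others are ≤ 6.
With {D2} the worst case is 7.
With {D3} the worst case is 8.
No size-1 selection achieves below 6.

6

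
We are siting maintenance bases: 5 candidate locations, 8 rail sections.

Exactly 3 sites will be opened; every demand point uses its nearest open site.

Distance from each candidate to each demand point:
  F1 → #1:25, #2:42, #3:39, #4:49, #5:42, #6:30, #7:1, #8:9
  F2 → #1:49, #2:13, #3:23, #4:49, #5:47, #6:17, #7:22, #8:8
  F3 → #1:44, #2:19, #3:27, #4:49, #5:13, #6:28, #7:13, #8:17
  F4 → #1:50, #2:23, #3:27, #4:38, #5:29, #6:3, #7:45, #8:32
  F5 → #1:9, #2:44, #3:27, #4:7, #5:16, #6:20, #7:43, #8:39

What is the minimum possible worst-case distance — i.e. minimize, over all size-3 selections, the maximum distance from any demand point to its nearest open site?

23

Open {F1, F2, F5}.
  Farthest demand point is #3 at distance 23 (to F2); all others are ≤ 23.
With {F2, F3, F5} the worst case is 23.
With {F2, F4, F5} the worst case is 23.
No size-3 selection achieves below 23.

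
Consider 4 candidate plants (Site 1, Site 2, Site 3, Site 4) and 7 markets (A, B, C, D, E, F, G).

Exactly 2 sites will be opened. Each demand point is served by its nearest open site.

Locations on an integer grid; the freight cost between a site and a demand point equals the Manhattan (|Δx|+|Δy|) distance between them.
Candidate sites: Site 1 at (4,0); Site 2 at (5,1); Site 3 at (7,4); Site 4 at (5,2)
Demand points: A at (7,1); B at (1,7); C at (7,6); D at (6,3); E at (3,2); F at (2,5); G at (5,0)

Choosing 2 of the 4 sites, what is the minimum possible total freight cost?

Open {Site 2, Site 3}.
  A→Site 2 2, B→Site 3 9, C→Site 3 2, D→Site 3 2, E→Site 2 3, F→Site 3 6, G→Site 2 1  ⇒ total 25.
Compare {Site 1, Site 3}: total 26.
Compare {Site 3, Site 4}: total 26.
No size-2 selection does better; minimum is 25.

25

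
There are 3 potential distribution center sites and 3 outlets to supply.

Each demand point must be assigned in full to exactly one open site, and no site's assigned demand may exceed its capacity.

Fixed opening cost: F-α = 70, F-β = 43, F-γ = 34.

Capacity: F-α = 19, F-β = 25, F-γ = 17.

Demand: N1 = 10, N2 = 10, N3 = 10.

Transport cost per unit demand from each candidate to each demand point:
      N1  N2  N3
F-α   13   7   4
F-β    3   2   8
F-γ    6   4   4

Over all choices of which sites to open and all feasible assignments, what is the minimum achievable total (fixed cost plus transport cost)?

167

Open {F-β, F-γ}; cheapest assignment that respects the capacities:
  F-β (cap 25, load 20): N1, N2 — cost 10×3 + 10×2 = 50
  F-γ (cap 17, load 10): N3 — cost 10×4 = 40
  Shipping 90, fixed 77 → total 167.
  Any other capacity-feasible assignment to {F-β, F-γ} ships for at least 90.
Compare {F-α, F-β}: its best feasible assignment gives total 203.
Compare {F-α, F-β, F-γ}: its best feasible assignment gives total 237.
Every other set of open sites that can feasibly serve all demand totals ≥ 203 even under its best assignment. Minimum: 167.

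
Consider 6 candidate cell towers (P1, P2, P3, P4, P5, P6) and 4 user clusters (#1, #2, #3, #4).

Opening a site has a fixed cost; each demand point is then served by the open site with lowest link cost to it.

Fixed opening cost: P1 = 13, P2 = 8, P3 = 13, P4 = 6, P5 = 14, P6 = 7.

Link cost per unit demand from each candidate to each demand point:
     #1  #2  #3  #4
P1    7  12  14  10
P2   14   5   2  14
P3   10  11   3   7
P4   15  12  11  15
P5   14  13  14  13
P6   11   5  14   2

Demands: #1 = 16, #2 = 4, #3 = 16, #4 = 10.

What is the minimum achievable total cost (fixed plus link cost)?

Open {P1, P2, P6}: assign each demand point to its cheapest open site.
  #1→P1 16×7=112, #2→P2 4×5=20, #3→P2 16×2=32, #4→P6 10×2=20
  link cost 184, fixed 28 → total 212.
Compare {P1, P2, P4, P6}: link cost 184 + fixed 34 = 218.
Compare {P1, P2, P3, P6}: link cost 184 + fixed 41 = 225.
Compare {P1, P2, P5, P6}: link cost 184 + fixed 42 = 226.
All other subsets cost ≥ 218. Minimum total cost: 212.

212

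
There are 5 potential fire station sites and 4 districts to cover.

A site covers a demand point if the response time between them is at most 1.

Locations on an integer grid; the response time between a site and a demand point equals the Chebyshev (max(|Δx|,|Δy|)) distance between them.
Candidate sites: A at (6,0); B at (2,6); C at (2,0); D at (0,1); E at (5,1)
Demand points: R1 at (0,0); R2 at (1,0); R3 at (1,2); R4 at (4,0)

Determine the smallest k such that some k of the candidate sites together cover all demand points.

2

Coverage sets (demand points within 1 of each site):
  A: {}
  B: {}
  C: {R2}
  D: {R1, R2, R3}
  E: {R4}
No single site covers all 4 demand points.
But {D, E} covers everything, so the minimum is 2.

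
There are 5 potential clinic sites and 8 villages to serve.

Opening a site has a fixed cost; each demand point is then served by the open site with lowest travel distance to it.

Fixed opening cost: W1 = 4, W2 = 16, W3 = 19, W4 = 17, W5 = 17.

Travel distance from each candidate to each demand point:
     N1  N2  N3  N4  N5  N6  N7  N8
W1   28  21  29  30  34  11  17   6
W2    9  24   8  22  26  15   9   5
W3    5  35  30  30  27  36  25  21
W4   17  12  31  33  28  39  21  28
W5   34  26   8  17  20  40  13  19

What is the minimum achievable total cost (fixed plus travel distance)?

131

Open {W1, W2}: assign each demand point to its cheapest open site.
  N1→W2 9, N2→W1 21, N3→W2 8, N4→W2 22, N5→W2 26, N6→W1 11, N7→W2 9, N8→W2 5
  travel distance 111, fixed 20 → total 131.
Compare {W2}: travel distance 118 + fixed 16 = 134.
Compare {W1, W2, W5}: travel distance 100 + fixed 37 = 137.
Compare {W2, W4}: travel distance 106 + fixed 33 = 139.
All other subsets cost ≥ 134. Minimum total cost: 131.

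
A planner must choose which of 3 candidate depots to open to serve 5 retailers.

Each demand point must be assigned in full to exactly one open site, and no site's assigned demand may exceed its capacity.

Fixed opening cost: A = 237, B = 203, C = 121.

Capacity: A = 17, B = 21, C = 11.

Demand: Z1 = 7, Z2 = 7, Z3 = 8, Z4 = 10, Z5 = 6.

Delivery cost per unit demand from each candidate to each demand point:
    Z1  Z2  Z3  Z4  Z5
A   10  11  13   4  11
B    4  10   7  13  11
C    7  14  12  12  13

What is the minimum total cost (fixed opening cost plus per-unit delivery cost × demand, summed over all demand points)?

Open {A, B}; cheapest assignment that respects the capacities:
  A (cap 17, load 17): Z2, Z4 — cost 7×11 + 10×4 = 117
  B (cap 21, load 21): Z1, Z3, Z5 — cost 7×4 + 8×7 + 6×11 = 150
  Shipping 267, fixed 440 → total 707.
  Any other capacity-feasible assignment to {A, B} ships for at least 267.
Compare {A, B, C}: its best feasible assignment gives total 828.
Every other set of open sites that can feasibly serve all demand totals ≥ 828 even under its best assignment. Minimum: 707.

707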